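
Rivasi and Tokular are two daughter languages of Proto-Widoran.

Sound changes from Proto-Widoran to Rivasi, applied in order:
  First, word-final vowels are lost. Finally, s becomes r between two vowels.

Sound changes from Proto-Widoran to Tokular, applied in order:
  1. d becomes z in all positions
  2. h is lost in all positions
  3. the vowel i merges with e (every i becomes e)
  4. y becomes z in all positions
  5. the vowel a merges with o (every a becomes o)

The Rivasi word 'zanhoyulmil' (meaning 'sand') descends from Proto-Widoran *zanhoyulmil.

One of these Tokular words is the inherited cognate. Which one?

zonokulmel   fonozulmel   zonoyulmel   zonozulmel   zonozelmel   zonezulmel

zonozulmel

Tokular: start from *zanhoyulmil.
  rule 1: no change — zanhoyulmil
  rule 2 (h-loss): zanhoyulmil → zanoyulmil
  rule 3 (vowel merger): zanoyulmil → zanoyulmel
  rule 4 (unconditioned shift): zanoyulmel → zanozulmel
  rule 5 (vowel merger): zanozulmel → zonozulmel
  ⇒ Tokular zonozulmel
Only 'zonozulmel' matches the regular Tokular development of *zanhoyulmil.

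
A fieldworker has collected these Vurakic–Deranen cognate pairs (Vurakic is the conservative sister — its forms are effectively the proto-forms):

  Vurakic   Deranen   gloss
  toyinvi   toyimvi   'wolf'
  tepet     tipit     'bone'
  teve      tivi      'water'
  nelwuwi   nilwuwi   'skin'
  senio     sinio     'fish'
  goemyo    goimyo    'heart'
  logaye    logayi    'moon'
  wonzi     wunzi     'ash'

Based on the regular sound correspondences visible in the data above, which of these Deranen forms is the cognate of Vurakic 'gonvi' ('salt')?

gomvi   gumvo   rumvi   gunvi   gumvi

wonzi ~ wunzi — Vurakic o corresponds to Deranen u after a consonant, before a nasal.
toyinvi ~ toyimvi — Vurakic n corresponds to Deranen m after a vowel, before a labial obstruent.
Applying these to Vurakic 'gonvi':
  gonvi → gunvi   (o→u after a consonant, before a nasal)
  gunvi → gumvi   (n→m after a vowel, before a labial obstruent)
So the Deranen cognate is 'gumvi'.

gumvi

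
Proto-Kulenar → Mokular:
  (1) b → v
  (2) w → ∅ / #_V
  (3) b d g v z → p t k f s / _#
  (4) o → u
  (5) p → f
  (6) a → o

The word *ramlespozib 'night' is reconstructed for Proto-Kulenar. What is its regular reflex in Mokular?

Mokular: start from *ramlespozib.
  rule 1 (unconditioned shift): ramlespozib → ramlespoziv
  rule 2: no change — ramlespoziv
  rule 3 (final devoicing): ramlespoziv → ramlespozif
  rule 4 (vowel merger): ramlespozif → ramlespuzif
  rule 5 (unconditioned shift): ramlespuzif → ramlesfuzif
  rule 6 (vowel merger): ramlesfuzif → romlesfuzif
  ⇒ Mokular romlesfuzif

romlesfuzif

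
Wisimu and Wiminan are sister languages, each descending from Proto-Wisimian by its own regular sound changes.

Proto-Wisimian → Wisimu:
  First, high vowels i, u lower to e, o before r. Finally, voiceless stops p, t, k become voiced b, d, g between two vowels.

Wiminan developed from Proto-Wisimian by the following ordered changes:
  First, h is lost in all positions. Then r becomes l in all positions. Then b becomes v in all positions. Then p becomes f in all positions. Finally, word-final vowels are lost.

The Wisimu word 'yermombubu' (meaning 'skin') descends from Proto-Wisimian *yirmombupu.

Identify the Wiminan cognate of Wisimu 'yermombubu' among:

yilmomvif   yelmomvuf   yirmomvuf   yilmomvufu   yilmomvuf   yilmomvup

yilmomvuf

Wiminan: *yirmombupu > yilmombupu > yilmomvupu > yilmomvufu > yilmomvuf  (by unconditioned shift, unconditioned shift, unconditioned shift, apocope)
Only 'yilmomvuf' matches the regular Wiminan development of *yirmombupu.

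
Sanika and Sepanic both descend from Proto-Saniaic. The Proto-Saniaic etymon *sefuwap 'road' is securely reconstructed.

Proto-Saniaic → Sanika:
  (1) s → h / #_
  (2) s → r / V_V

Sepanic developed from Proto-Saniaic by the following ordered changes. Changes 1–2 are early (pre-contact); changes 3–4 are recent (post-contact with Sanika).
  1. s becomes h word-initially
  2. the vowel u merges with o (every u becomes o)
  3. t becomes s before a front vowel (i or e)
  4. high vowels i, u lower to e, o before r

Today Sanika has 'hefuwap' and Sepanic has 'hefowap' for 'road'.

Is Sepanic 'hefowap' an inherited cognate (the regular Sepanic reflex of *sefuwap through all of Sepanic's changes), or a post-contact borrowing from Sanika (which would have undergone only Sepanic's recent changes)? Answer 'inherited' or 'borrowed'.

inherited

If inherited, *sefuwap would pass through all of Sepanic's changes:
Sepanic: *sefuwap > hefuwap > hefowap  (by debuccalisation, vowel merger)
If borrowed from Sanika 'hefuwap' after the early changes, it would undergo only the recent ones:
  rule 3 (palatalisation): no change (hefuwap)
  rule 4 (pre-rhotic lowering): no change (hefuwap)
  ⇒ as a loan: hefuwap
Sepanic 'hefowap' matches the inherited outcome exactly, so it is an inherited cognate, not a loan.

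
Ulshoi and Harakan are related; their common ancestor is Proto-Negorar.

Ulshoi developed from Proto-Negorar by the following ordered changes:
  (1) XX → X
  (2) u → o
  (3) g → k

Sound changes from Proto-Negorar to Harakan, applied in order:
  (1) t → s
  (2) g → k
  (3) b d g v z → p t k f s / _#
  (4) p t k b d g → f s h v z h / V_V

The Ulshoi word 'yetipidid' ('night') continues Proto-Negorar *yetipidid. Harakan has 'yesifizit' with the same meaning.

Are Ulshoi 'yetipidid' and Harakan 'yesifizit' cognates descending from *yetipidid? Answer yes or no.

Derive the expected Harakan reflex of *yetipidid:
Harakan: *yetipidid
  yetipidid → yesipidid   [unconditioned shift]
  yesipidid (rule 2 does not apply)
  yesipidid → yesipidit   [final devoicing]
  yesipidit → yesifizit   [intervocalic lenition]
  giving Harakan yesifizit.
Harakan 'yesifizit' matches the regular reflex exactly, so the pair is cognate.

yes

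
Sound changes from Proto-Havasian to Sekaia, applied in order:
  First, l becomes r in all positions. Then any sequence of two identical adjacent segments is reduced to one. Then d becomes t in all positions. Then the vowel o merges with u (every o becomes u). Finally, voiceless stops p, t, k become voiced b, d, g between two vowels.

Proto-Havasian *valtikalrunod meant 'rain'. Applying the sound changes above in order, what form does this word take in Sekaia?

Sekaia: *valtikalrunod > vartikarrunod > vartikarunod > vartikarunot > vartikarunut > vartigarunut  (by unconditioned shift, degemination, unconditioned shift, vowel merger, intervocalic voicing)

vartigarunut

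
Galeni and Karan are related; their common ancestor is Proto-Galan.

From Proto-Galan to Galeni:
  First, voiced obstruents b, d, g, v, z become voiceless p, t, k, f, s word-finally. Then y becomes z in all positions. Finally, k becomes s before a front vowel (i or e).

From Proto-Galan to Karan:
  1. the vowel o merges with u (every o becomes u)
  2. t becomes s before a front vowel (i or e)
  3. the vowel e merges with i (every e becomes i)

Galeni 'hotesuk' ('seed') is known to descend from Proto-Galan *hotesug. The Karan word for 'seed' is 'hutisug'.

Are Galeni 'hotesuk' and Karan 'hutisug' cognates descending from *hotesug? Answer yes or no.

no

Derive the expected Karan reflex of *hotesug:
Karan: *hotesug
  hotesug → hutesug   [vowel merger]
  hutesug → husesug   [palatalisation]
  husesug → husisug   [vowel merger]
  giving Karan husisug.
The regular Karan reflex would be 'husisug', but the attested form is 'hutisug'. The correspondence is irregular, so they are not cognates (the Karan form has a different source).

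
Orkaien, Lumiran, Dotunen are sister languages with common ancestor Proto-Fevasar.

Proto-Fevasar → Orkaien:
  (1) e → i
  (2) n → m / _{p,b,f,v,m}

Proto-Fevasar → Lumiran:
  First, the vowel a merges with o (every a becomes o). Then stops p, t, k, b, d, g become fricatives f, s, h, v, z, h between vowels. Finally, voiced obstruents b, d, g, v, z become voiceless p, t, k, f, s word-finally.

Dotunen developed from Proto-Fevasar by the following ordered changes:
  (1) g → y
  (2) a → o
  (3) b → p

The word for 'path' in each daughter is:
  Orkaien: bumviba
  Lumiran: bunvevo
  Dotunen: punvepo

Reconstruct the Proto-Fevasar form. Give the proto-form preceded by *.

Position 7: Orkaien has a, Lumiran has o, Dotunen has o. Orkaien preserves a here (none of its changes turn any other segment into a), so the proto-segment is *a.
Position 5: Orkaien has i, Lumiran has e, Dotunen has e. Lumiran preserves e here (none of its changes turn any other segment into e), so the proto-segment is *e.
Position 6: Orkaien has b, Lumiran has v, Dotunen has p. Orkaien preserves b here (none of its changes turn any other segment into b), so the proto-segment is *b.
Verify the candidate proto-form against each daughter:
Orkaien: start from *bunveba.
  rule 1 (vowel merger): bunveba → bunviba
  rule 2 (nasal place assimilation): bunviba → bumviba
  ⇒ Orkaien bumviba
Lumiran: *bunveba
  bunveba → bunvebo   [vowel merger]
  bunvebo → bunvevo   [intervocalic lenition]
  bunvevo (rule 3 does not apply)
  giving Lumiran bunvevo.
Dotunen: start from *bunveba.
  rule 1: no change — bunveba
  rule 2 (vowel merger): bunveba → bunvebo
  rule 3 (unconditioned shift): bunvebo → punvepo
  ⇒ Dotunen punvepo
*bunveba is the unique common source.

*bunveba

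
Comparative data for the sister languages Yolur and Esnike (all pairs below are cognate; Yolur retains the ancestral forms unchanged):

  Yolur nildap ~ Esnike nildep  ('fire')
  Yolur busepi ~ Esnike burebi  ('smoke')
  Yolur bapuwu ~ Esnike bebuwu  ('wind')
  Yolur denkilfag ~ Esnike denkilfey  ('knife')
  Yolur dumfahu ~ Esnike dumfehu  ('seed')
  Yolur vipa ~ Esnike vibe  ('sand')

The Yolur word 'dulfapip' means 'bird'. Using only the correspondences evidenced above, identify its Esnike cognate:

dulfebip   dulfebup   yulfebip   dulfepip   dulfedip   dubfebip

nildap ~ nildep, bapuwu ~ bebuwu — Yolur a corresponds to Esnike e after a consonant, before a labial obstruent.
busepi ~ burebi — Yolur p corresponds to Esnike b between vowels (before a front vowel).
Applying these to Yolur 'dulfapip':
  dulfapip → dulfepip   (a→e after a consonant, before a labial obstruent)
  dulfepip → dulfebip   (p→b between vowels (before a front vowel))
So the Esnike cognate is 'dulfebip'.

dulfebip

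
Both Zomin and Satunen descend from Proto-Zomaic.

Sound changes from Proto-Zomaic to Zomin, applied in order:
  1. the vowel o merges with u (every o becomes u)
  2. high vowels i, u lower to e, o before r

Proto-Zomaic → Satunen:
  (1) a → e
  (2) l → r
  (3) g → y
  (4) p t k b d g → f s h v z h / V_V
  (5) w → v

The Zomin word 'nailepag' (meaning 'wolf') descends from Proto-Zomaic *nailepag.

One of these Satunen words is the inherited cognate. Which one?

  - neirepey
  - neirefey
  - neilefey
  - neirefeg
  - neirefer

neirefey

Satunen: *nailepag
  nailepag → neilepeg   [vowel merger]
  neilepeg → neirepeg   [unconditioned shift]
  neirepeg → neirepey   [unconditioned shift]
  neirepey → neirefey   [intervocalic lenition]
  neirefey (rule 5 does not apply)
  giving Satunen neirefey.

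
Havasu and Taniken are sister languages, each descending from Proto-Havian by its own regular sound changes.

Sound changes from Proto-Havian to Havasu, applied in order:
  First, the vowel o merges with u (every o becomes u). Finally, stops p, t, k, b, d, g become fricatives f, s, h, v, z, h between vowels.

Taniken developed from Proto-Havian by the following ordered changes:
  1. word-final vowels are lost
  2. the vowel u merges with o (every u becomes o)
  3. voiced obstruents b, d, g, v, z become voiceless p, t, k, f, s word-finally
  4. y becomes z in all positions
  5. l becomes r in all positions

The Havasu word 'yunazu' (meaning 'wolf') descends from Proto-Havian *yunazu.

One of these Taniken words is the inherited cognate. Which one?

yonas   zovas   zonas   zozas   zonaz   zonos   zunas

Taniken: *yunazu > yunaz > yonaz > yonas > zonas  (by apocope, vowel merger, final devoicing, unconditioned shift)
Among the options, 'zonas' alone shows every Taniken change applied in order.

zonas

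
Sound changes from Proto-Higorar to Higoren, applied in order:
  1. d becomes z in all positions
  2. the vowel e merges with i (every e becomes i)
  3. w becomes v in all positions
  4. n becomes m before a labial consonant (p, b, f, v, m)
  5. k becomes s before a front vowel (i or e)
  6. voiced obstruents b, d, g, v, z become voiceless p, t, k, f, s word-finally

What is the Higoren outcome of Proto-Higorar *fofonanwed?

fofonamvis

Higoren: *fofonanwed > fofonanwez > fofonanwiz > fofonanviz > fofonamviz > fofonamvis  (by unconditioned shift, vowel merger, unconditioned shift, nasal place assimilation, final devoicing)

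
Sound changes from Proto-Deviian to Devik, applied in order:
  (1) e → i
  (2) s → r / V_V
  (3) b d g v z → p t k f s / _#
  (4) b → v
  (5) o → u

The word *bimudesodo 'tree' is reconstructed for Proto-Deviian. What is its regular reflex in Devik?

Devik: *bimudesodo > bimudisodo > bimudirodo > vimudirodo > vimudirudu  (by vowel merger, rhotacism, unconditioned shift, vowel merger)

vimudirudu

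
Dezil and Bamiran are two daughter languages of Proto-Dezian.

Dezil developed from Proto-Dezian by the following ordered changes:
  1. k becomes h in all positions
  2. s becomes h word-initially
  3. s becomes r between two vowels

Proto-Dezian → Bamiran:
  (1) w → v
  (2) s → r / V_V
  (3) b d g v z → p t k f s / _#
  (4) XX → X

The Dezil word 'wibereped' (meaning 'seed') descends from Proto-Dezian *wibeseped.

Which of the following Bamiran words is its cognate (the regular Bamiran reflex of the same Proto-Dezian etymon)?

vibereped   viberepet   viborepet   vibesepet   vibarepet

viberepet

Bamiran: *wibeseped > vibeseped > vibereped > viberepet  (by unconditioned shift, rhotacism, final devoicing)
The other candidates each miss or misapply at least one Bamiran change.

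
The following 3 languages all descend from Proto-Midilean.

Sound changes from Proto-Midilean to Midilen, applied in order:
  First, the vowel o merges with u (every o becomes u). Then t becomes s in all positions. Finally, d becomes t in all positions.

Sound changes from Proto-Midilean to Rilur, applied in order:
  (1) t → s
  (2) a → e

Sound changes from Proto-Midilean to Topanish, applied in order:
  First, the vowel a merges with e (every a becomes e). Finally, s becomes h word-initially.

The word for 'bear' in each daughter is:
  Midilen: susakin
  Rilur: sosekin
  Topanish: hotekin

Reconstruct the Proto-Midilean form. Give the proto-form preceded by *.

*sotakin

Position 2: Midilen has u, Rilur has o, Topanish has o. Rilur preserves o here (none of its changes turn any other segment into o), so the proto-segment is *o.
Position 3: Midilen has s, Rilur has s, Topanish has t. Topanish preserves t here (none of its changes turn any other segment into t), so the proto-segment is *t.
Position 1: Midilen has s, Rilur has s, Topanish has h. Taking the neighbouring segments as reconstructed: Midilen s could go back to *t or *s; Rilur s could go back to *t or *s; Topanish h could go back to *s or *h — the one source consistent with every daughter is *s.
Verify the candidate proto-form against each daughter:
Midilen: start from *sotakin.
  rule 1 (vowel merger): sotakin → sutakin
  rule 2 (unconditioned shift): sutakin → susakin
  rule 3: no change — susakin
  ⇒ Midilen susakin
Rilur: *sotakin > sosakin > sosekin  (by unconditioned shift, vowel merger)
Topanish: start from *sotakin.
  rule 1 (vowel merger): sotakin → sotekin
  rule 2 (debuccalisation): sotekin → hotekin
  ⇒ Topanish hotekin
No other proto-form is consistent with every reflex, so the reconstruction is *sotakin.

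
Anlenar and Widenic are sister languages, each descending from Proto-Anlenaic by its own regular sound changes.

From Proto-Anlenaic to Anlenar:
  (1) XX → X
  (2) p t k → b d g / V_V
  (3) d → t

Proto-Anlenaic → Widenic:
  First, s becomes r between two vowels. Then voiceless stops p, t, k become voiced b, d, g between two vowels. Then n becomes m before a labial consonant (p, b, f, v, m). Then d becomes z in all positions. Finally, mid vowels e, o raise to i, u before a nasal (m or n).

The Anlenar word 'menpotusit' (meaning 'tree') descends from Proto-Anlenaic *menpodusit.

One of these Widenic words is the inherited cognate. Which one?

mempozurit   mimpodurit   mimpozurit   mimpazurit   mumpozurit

Widenic: start from *menpodusit.
  rule 1 (rhotacism): menpodusit → menpodurit
  rule 2: no change — menpodurit
  rule 3 (nasal place assimilation): menpodurit → mempodurit
  rule 4 (unconditioned shift): mempodurit → mempozurit
  rule 5 (pre-nasal raising): mempozurit → mimpozurit
  ⇒ Widenic mimpozurit
The other candidates each miss or misapply at least one Widenic change.

mimpozurit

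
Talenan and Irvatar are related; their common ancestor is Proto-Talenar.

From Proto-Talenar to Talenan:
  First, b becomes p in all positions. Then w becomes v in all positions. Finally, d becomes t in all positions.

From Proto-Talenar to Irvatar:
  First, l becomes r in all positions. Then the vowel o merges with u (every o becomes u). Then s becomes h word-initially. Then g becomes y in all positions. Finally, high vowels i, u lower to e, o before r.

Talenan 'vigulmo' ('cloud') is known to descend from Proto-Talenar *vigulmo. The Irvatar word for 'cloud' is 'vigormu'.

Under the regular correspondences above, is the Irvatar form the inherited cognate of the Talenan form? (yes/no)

Derive the expected Irvatar reflex of *vigulmo:
Irvatar: *vigulmo > vigurmo > vigurmu > viyurmu > viyormu  (by unconditioned shift, vowel merger, unconditioned shift, pre-rhotic lowering)
The regular Irvatar reflex would be 'viyormu', but the attested form is 'vigormu'. The correspondence is irregular, so they are not cognates (the Irvatar form has a different source).

no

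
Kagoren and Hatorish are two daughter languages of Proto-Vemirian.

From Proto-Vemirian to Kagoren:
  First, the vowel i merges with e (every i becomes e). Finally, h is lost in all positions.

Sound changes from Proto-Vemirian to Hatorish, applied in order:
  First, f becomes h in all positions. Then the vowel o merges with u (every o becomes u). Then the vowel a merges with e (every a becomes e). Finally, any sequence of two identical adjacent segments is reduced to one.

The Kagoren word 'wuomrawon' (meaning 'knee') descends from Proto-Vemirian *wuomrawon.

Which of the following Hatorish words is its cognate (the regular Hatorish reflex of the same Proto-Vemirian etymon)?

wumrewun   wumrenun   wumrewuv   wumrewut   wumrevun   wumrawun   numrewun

Hatorish: *wuomrawon > wuumrawun > wuumrewun > wumrewun  (by vowel merger, vowel merger, degemination)
The other candidates each miss or misapply at least one Hatorish change.

wumrewun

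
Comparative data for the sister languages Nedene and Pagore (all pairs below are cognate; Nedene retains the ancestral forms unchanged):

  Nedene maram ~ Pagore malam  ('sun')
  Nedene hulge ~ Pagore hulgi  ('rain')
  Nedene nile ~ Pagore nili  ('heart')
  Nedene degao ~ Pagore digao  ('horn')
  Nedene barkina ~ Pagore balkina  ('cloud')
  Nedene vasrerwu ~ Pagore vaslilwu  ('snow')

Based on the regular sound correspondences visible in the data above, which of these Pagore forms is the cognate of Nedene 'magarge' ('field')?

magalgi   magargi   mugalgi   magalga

barkina ~ balkina, vasrerwu ~ vaslilwu — Nedene r corresponds to Pagore l after a vowel, before a consonant other than r, m, n, p, b, f, v.
hulge ~ hulgi, nile ~ nili — Nedene e corresponds to Pagore i word-finally.
Applying these to Nedene 'magarge':
  magarge → magalge   (r→l after a vowel, before a consonant other than r, m, n, p, b, f, v)
  magalge → magalgi   (e→i word-finally)
So the Pagore cognate is 'magalgi'.

magalgi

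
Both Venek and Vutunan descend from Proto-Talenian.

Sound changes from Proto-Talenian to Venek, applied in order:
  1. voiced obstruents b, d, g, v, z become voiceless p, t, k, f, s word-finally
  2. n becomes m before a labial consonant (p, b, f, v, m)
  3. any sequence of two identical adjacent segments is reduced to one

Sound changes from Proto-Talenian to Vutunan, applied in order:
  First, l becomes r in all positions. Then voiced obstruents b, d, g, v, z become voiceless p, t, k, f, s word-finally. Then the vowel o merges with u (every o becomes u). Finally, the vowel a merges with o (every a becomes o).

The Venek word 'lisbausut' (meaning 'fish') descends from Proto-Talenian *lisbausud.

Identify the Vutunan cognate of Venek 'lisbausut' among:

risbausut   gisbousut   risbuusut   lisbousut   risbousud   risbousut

risbousut

Vutunan: *lisbausud
  lisbausud → risbausud   [unconditioned shift]
  risbausud → risbausut   [final devoicing]
  risbausut (rule 3 does not apply)
  risbausut → risbousut   [vowel merger]
  giving Vutunan risbousut.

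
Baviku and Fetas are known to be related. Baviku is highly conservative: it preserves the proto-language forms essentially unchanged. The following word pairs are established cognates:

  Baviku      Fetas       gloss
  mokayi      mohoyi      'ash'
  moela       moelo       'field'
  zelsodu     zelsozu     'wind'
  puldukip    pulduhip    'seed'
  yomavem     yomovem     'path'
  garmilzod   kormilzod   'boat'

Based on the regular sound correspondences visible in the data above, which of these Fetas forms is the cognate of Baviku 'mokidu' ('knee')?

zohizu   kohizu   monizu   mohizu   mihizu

puldukip ~ pulduhip — Baviku k corresponds to Fetas h between vowels (before a front vowel).
zelsodu ~ zelsozu — Baviku d corresponds to Fetas z between vowels (before a back vowel).
Applying these to Baviku 'mokidu':
  mokidu → mohidu   (k→h between vowels (before a front vowel))
  mohidu → mohizu   (d→z between vowels (before a back vowel))
So the Fetas cognate is 'mohizu'.

mohizu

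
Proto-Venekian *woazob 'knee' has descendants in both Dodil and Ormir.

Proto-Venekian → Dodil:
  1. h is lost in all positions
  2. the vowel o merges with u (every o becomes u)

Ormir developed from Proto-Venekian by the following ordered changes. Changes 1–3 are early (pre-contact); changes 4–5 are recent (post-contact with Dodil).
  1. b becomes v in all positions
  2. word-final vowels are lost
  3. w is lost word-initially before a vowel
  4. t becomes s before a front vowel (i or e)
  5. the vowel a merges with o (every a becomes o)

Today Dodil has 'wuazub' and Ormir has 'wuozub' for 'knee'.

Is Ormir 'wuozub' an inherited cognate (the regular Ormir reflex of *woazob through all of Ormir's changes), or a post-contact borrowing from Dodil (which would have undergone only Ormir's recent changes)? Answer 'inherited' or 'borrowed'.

If inherited, *woazob would pass through all of Ormir's changes:
Ormir: start from *woazob.
  rule 1 (unconditioned shift): woazob → woazov
  rule 2: no change — woazov
  rule 3 (glide loss): woazov → oazov
  rule 4: no change — oazov
  rule 5 (vowel merger): oazov → oozov
  ⇒ Ormir oozov
If borrowed from Dodil 'wuazub' after the early changes, it would undergo only the recent ones:
  rule 4 (palatalisation): no change (wuazub)
  rule 5 (vowel merger): wuazub → wuozub
  ⇒ as a loan: wuozub
Ormir 'wuozub' matches the loan outcome 'wuozub', not the inherited 'oozov' — it skipped the early Ormir changes, so it was borrowed from Dodil.

borrowed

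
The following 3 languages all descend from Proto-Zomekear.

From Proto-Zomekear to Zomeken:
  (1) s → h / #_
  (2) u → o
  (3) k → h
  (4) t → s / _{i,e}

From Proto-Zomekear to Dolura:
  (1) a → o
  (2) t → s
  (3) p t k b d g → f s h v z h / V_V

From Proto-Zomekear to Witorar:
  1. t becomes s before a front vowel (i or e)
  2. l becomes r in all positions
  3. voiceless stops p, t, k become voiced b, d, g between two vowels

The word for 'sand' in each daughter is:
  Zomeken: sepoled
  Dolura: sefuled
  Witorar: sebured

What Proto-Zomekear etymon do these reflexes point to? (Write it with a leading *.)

Position 5: Zomeken has l, Dolura has l, Witorar has r. Zomeken preserves l here (none of its changes turn any other segment into l), so the proto-segment is *l.
Position 1: Zomeken has s, Dolura has s, Witorar has s. Taking the neighbouring segments as reconstructed: Zomeken s can only go back to *t; Dolura s could go back to *t or *s; Witorar s could go back to *t or *s — the one source consistent with every daughter is *t.
Verify the candidate proto-form against each daughter:
Zomeken: start from *tepuled.
  rule 1: no change — tepuled
  rule 2 (vowel merger): tepuled → tepoled
  rule 3: no change — tepoled
  rule 4 (palatalisation): tepoled → sepoled
  ⇒ Zomeken sepoled
Dolura: start from *tepuled.
  rule 1: no change — tepuled
  rule 2 (unconditioned shift): tepuled → sepuled
  rule 3 (intervocalic lenition): sepuled → sefuled
  ⇒ Dolura sefuled
Witorar: *tepuled > sepuled > sepured > sebured  (by palatalisation, unconditioned shift, intervocalic voicing)
*tepuled is the unique common source.

*tepuled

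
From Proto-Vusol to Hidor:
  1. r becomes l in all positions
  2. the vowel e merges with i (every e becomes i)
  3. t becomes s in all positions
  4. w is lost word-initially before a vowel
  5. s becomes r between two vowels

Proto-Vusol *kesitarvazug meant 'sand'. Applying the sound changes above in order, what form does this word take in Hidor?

kiriralvazug

Hidor: *kesitarvazug > kesitalvazug > kisitalvazug > kisisalvazug > kiriralvazug  (by unconditioned shift, vowel merger, unconditioned shift, rhotacism)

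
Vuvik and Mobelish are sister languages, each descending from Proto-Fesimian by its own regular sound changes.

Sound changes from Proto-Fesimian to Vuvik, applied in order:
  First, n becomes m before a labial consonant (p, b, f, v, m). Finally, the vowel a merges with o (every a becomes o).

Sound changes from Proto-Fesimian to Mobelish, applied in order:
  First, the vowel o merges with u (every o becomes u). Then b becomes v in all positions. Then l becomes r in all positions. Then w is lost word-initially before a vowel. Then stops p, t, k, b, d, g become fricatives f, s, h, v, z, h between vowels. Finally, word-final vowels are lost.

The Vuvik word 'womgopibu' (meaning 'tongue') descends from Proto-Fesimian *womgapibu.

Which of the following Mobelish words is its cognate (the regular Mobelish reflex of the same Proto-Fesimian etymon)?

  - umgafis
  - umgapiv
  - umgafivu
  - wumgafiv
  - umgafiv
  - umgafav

umgafiv

Mobelish: *womgapibu
  womgapibu → wumgapibu   [vowel merger]
  wumgapibu → wumgapivu   [unconditioned shift]
  wumgapivu (rule 3 does not apply)
  wumgapivu → umgapivu   [glide loss]
  umgapivu → umgafivu   [intervocalic lenition]
  umgafivu → umgafiv   [apocope]
  giving Mobelish umgafiv.
Only 'umgafiv' matches the regular Mobelish development of *womgapibu.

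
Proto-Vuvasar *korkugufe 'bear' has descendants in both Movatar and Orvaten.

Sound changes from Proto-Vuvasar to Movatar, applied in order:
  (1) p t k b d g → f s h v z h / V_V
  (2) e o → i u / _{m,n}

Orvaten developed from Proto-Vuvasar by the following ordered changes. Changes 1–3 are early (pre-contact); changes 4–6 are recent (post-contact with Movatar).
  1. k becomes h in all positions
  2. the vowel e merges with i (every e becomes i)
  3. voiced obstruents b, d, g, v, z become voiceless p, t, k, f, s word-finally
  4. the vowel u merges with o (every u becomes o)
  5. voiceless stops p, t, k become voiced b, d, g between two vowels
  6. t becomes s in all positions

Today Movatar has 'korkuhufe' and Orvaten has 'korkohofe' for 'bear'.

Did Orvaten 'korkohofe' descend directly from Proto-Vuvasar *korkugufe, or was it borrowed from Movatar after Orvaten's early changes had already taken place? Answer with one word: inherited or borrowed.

borrowed

If inherited, *korkugufe would pass through all of Orvaten's changes:
Orvaten: *korkugufe > horhugufe > horhugufi > horhogofi  (by unconditioned shift, vowel merger, vowel merger)
If borrowed from Movatar 'korkuhufe' after the early changes, it would undergo only the recent ones:
  rule 4 (vowel merger): korkuhufe → korkohofe
  rule 5 (intervocalic voicing): no change (korkohofe)
  rule 6 (unconditioned shift): no change (korkohofe)
  ⇒ as a loan: korkohofe
Orvaten 'korkohofe' matches the loan outcome 'korkohofe', not the inherited 'horhogofi' — it skipped the early Orvaten changes, so it was borrowed from Movatar.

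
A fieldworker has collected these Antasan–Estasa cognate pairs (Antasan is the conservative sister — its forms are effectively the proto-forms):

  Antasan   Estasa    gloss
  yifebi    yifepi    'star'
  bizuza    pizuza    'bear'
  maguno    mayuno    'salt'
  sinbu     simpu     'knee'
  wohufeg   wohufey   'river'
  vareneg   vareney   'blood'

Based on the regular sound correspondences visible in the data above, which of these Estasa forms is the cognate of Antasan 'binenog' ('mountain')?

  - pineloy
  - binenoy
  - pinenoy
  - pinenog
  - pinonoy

bizuza ~ pizuza — Antasan b corresponds to Estasa p word-initially before a front vowel.
wohufeg ~ wohufey, vareneg ~ vareney — Antasan g corresponds to Estasa y word-finally.
Applying these to Antasan 'binenog':
  binenog → pinenog   (b→p word-initially before a front vowel)
  pinenog → pinenoy   (g→y word-finally)
So the Estasa cognate is 'pinenoy'.

pinenoy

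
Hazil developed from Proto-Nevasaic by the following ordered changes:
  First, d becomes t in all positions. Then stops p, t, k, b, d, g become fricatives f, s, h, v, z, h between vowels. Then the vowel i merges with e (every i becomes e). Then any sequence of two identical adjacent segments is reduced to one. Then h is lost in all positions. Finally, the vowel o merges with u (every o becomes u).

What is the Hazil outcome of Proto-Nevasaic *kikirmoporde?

Hazil: start from *kikirmoporde.
  rule 1 (unconditioned shift): kikirmoporde → kikirmoporte
  rule 2 (intervocalic lenition): kikirmoporte → kihirmoforte
  rule 3 (vowel merger): kihirmoforte → kehermoforte
  rule 4: no change — kehermoforte
  rule 5 (h-loss): kehermoforte → keermoforte
  rule 6 (vowel merger): keermoforte → keermufurte
  ⇒ Hazil keermufurte

keermufurte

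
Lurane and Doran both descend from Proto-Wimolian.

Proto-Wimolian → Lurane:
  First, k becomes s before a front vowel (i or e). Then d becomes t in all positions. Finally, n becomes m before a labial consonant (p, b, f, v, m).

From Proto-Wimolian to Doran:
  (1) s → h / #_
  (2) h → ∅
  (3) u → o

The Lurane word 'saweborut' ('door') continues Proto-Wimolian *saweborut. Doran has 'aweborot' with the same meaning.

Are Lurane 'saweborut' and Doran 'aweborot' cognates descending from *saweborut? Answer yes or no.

Derive the expected Doran reflex of *saweborut:
Doran: *saweborut
  saweborut → haweborut   [debuccalisation]
  haweborut → aweborut   [h-loss]
  aweborut → aweborot   [vowel merger]
  giving Doran aweborot.
Doran 'aweborot' matches the regular reflex exactly, so the pair is cognate.

yes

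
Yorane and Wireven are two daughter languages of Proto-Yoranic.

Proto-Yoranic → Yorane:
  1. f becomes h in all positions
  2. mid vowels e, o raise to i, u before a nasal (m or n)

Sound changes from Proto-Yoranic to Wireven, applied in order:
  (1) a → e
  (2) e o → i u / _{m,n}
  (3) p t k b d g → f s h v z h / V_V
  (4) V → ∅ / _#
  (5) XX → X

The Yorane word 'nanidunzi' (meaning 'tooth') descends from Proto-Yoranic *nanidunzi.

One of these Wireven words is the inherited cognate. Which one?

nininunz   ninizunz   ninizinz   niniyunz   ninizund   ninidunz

ninizunz

Wireven: start from *nanidunzi.
  rule 1 (vowel merger): nanidunzi → nenidunzi
  rule 2 (pre-nasal raising): nenidunzi → ninidunzi
  rule 3 (intervocalic lenition): ninidunzi → ninizunzi
  rule 4 (apocope): ninizunzi → ninizunz
  rule 5: no change — ninizunz
  ⇒ Wireven ninizunz
Only 'ninizunz' matches the regular Wireven development of *nanidunzi.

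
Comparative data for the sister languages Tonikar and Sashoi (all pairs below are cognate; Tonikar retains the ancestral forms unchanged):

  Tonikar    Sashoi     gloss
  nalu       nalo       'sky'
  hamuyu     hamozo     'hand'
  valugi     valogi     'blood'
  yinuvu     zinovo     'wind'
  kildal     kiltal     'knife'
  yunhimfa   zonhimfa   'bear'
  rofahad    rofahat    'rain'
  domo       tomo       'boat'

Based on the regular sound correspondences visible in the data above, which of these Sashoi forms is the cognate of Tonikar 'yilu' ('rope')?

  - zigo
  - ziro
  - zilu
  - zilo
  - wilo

yinuvu ~ zinovo — Tonikar y corresponds to Sashoi z word-initially before a front vowel.
nalu ~ nalo, hamuyu ~ hamozo — Tonikar u corresponds to Sashoi o word-finally.
Applying these to Tonikar 'yilu':
  yilu → zilu   (y→z word-initially before a front vowel)
  zilu → zilo   (u→o word-finally)
So the Sashoi cognate is 'zilo'.

zilo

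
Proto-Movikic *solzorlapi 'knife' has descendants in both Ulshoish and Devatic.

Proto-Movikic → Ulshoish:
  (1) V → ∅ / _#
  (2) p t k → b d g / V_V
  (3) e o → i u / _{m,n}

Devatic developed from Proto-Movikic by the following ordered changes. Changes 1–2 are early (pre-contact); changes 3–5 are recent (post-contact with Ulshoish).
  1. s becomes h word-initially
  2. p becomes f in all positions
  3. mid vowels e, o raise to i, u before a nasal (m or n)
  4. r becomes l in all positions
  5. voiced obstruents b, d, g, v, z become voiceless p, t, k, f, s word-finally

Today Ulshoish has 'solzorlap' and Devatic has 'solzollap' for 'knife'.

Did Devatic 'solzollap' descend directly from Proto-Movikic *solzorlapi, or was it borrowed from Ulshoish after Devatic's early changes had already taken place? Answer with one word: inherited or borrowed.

If inherited, *solzorlapi would pass through all of Devatic's changes:
Devatic: start from *solzorlapi.
  rule 1 (debuccalisation): solzorlapi → holzorlapi
  rule 2 (unconditioned shift): holzorlapi → holzorlafi
  rule 3: no change — holzorlafi
  rule 4 (unconditioned shift): holzorlafi → holzollafi
  rule 5: no change — holzollafi
  ⇒ Devatic holzollafi
If borrowed from Ulshoish 'solzorlap' after the early changes, it would undergo only the recent ones:
  rule 3 (pre-nasal raising): no change (solzorlap)
  rule 4 (unconditioned shift): solzorlap → solzollap
  rule 5 (final devoicing): no change (solzollap)
  ⇒ as a loan: solzollap
Devatic 'solzollap' matches the loan outcome 'solzollap', not the inherited 'holzollafi' — it skipped the early Devatic changes, so it was borrowed from Ulshoish.

borrowed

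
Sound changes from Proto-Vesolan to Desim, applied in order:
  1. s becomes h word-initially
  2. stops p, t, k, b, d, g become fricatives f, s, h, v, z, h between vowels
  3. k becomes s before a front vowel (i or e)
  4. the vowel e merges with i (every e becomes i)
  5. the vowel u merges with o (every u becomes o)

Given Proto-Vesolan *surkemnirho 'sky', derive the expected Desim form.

Desim: *surkemnirho > hurkemnirho > hursemnirho > hursimnirho > horsimnirho  (by debuccalisation, palatalisation, vowel merger, vowel merger)

horsimnirho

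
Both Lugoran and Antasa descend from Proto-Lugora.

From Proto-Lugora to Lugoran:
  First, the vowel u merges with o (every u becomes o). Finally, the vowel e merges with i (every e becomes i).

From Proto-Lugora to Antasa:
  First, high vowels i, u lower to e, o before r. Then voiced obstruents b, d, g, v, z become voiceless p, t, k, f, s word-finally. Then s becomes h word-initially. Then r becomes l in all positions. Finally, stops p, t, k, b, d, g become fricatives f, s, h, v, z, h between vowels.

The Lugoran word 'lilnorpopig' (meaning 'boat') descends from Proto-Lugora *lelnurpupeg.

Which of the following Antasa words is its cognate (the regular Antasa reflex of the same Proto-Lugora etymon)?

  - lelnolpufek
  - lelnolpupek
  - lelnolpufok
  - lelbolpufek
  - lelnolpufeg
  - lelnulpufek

Antasa: *lelnurpupeg
  lelnurpupeg → lelnorpupeg   [pre-rhotic lowering]
  lelnorpupeg → lelnorpupek   [final devoicing]
  lelnorpupek (rule 3 does not apply)
  lelnorpupek → lelnolpupek   [unconditioned shift]
  lelnolpupek → lelnolpufek   [intervocalic lenition]
  giving Antasa lelnolpufek.
The other candidates each miss or misapply at least one Antasa change.

lelnolpufek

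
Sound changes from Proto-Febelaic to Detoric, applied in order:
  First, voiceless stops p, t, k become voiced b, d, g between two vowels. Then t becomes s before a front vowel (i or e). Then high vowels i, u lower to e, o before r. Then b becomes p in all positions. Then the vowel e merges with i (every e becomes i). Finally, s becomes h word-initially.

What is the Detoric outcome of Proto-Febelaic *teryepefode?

Detoric: *teryepefode
  teryepefode → teryebefode   [intervocalic voicing]
  teryebefode → seryebefode   [palatalisation]
  seryebefode (rule 3 does not apply)
  seryebefode → seryepefode   [unconditioned shift]
  seryepefode → siryipifodi   [vowel merger]
  siryipifodi → hiryipifodi   [debuccalisation]
  giving Detoric hiryipifodi.

hiryipifodi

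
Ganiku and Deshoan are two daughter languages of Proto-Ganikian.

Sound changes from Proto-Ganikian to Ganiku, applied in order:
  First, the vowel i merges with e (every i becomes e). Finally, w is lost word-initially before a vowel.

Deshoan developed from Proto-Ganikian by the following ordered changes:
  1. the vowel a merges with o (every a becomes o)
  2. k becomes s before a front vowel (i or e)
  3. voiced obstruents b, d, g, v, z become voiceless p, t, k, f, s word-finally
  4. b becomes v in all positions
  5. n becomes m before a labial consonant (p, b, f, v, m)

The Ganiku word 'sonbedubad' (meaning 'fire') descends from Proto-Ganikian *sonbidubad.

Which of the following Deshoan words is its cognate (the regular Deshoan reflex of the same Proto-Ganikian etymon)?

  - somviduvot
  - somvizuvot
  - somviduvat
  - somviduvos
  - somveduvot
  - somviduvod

somviduvot

Deshoan: *sonbidubad > sonbidubod > sonbidubot > sonviduvot > somviduvot  (by vowel merger, final devoicing, unconditioned shift, nasal place assimilation)
The other candidates each miss or misapply at least one Deshoan change.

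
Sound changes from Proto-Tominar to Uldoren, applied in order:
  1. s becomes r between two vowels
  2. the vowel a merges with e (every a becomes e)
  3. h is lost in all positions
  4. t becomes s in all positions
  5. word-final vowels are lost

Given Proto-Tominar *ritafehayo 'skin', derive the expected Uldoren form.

Uldoren: start from *ritafehayo.
  rule 1: no change — ritafehayo
  rule 2 (vowel merger): ritafehayo → ritefeheyo
  rule 3 (h-loss): ritefeheyo → ritefeeyo
  rule 4 (unconditioned shift): ritefeeyo → risefeeyo
  rule 5 (apocope): risefeeyo → risefeey
  ⇒ Uldoren risefeey

risefeey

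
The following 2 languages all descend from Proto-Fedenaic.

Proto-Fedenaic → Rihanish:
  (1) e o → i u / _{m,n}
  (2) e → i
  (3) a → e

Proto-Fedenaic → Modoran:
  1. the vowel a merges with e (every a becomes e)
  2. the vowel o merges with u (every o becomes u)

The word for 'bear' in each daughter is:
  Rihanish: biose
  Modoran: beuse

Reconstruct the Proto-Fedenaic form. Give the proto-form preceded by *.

*beosa

Position 2: Rihanish has i, Modoran has e. Taking the neighbouring segments as reconstructed: Rihanish i could go back to *e or *i; Modoran e could go back to *a or *e — the one source consistent with every daughter is *e.
Position 3: Rihanish has o, Modoran has u. Rihanish preserves o here (none of its changes turn any other segment into o), so the proto-segment is *o.
Position 5: Rihanish has e, Modoran has e. In Rihanish, e can only continue *a, so the proto-segment is *a.
Continuing position by position gives *beosa; check it forward:
Rihanish: start from *beosa.
  rule 1: no change — beosa
  rule 2 (vowel merger): beosa → biosa
  rule 3 (vowel merger): biosa → biose
  ⇒ Rihanish biose
Modoran: *beosa
  beosa → beose   [vowel merger]
  beose → beuse   [vowel merger]
  giving Modoran beuse.
Only *beosa yields all of Rihanish biose, Modoran beuse.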